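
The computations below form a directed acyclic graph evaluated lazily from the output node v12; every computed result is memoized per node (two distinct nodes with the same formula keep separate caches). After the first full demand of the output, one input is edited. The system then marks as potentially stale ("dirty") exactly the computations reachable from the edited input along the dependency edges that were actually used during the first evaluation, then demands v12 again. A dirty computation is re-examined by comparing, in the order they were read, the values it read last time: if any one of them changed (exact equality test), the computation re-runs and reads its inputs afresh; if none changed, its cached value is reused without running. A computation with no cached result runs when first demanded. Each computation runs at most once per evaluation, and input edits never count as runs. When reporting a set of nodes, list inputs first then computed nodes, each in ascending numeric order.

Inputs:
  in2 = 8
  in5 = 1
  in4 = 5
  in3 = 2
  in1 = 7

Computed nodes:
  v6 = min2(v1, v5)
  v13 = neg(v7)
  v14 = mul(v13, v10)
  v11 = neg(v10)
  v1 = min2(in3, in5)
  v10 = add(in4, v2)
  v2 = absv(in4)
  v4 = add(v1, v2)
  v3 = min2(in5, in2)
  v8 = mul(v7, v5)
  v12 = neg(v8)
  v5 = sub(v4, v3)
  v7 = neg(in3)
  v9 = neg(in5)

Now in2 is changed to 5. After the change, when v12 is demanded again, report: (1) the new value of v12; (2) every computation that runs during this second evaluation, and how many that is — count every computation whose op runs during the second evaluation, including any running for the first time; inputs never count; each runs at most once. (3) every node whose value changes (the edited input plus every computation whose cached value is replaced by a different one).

Demanding v12 again yields 10.
1 computations run: v3.
The nodes whose values change: in2.
Note the absorption at v3: it re-runs yet its value is the same, leaving the output's value untouched.

First demand of the output computes:
  v1 = min2(2, 1) = 1
  v2 = absv(5) = 5
  v3 = min2(1, 8) = 1
  v4 = add(1, 5) = 6
  v5 = sub(6, 1) = 5
  v7 = neg(2) = -2
  v8 = mul(-2, 5) = -10
  v12 = neg(-10) = 10

After the edit, cleaning proceeds:
  v3: a read changed (in2 8->5) — executes, giving 1 — identical to its old value.
  v5: dirty, but its reads are unchanged (v4 unchanged, v3 unchanged); cached 5 stands.
  v8: dirty, but its reads are unchanged (v7 unchanged, v5 unchanged); cached -10 stands.
  v12: dirty, but its reads are unchanged (v8 unchanged); cached 10 stands.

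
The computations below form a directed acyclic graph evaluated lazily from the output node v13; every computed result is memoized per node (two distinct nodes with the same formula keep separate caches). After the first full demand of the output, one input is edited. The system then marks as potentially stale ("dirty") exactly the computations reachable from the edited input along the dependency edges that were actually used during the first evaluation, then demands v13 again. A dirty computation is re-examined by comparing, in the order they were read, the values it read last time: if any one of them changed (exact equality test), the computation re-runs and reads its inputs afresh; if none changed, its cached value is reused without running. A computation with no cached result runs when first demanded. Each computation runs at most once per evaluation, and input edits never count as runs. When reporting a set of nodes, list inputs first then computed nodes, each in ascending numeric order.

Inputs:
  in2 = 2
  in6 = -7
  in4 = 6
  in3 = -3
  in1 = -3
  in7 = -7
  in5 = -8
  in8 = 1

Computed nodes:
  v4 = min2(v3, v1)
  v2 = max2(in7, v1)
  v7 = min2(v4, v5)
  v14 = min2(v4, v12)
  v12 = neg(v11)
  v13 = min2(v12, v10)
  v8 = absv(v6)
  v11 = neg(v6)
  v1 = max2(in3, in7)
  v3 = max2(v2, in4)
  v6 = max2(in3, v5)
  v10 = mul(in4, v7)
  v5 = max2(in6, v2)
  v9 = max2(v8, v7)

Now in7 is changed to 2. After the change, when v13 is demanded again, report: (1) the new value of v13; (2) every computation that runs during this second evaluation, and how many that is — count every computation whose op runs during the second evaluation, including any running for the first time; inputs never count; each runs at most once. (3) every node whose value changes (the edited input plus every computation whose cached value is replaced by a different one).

Demanding v13 again yields 2.
11 computations run: v1, v2, v3, v4, v5, v6, v7, v10, v11, v12, v13.
The nodes whose values change: in7, v1, v2, v4, v5, v6, v7, v10, v11, v12, v13.

First demand of the output computes:
  v1 = max2(-3, -7) = -3
  v2 = max2(-7, -3) = -3
  v3 = max2(-3, 6) = 6
  v4 = min2(6, -3) = -3
  v5 = max2(-7, -3) = -3
  v6 = max2(-3, -3) = -3
  v7 = min2(-3, -3) = -3
  v10 = mul(6, -3) = -18
  v11 = neg(-3) = 3
  v12 = neg(3) = -3
  v13 = min2(-3, -18) = -18

After the edit, cleaning proceeds:
  v1: a read changed (in7 -7->2) — executes, giving 2.
  v2: a read changed (in7 -7->2; v1 -3->2) — executes, giving 2.
  v3: a read changed (v2 -3->2) — executes, giving 6 — identical to its old value.
  v4: a read changed (v1 -3->2) — executes, giving 2.
  v5: a read changed (v2 -3->2) — executes, giving 2.
  v6: a read changed (v5 -3->2) — executes, giving 2.
  v7: a read changed (v4 -3->2; v5 -3->2) — executes, giving 2.
  v10: a read changed (v7 -3->2) — executes, giving 12.
  v11: a read changed (v6 -3->2) — executes, giving -2.
  v12: a read changed (v11 3->-2) — executes, giving 2.
  v13: a read changed (v12 -3->2; v10 -18->12) — executes, giving 2.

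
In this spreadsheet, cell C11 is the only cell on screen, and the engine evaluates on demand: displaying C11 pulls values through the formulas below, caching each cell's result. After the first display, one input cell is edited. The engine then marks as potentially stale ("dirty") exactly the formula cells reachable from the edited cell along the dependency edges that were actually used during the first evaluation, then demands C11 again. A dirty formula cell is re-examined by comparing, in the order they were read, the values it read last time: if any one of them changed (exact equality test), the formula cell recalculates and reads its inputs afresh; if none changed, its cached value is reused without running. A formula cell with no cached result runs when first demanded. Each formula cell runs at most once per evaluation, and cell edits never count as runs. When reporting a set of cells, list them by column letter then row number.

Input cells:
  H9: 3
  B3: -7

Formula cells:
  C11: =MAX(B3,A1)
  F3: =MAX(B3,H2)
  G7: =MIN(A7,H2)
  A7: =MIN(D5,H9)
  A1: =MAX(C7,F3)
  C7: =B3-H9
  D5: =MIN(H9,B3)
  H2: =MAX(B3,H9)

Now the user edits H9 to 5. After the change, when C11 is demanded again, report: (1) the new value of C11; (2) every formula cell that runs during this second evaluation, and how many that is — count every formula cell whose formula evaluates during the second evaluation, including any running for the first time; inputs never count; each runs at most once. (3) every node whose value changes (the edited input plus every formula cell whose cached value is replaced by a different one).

C11 now evaluates to 5.
Run set: A1, C7, C11, F3, H2 (5 run).
Changed values: A1, C7, C11, F3, H2, H9.

Initial pass — values computed on the first demand:
  C7 = -7 - 3 = -10
  H2 = MAX(-7, 3) = 3
  F3 = MAX(-7, 3) = 3
  A1 = MAX(-10, 3) = 3
  C11 = MAX(-7, 3) = 3

Second demand — change propagation:
  C7: re-runs because H9 3->5; new result -12.
  H2: re-runs because H9 3->5; new result 5.
  F3: re-runs because H2 3->5; new result 5.
  A1: re-runs because C7 -10->-12; F3 3->5; new result 5.
  C11: re-runs because A1 3->5; new result 5.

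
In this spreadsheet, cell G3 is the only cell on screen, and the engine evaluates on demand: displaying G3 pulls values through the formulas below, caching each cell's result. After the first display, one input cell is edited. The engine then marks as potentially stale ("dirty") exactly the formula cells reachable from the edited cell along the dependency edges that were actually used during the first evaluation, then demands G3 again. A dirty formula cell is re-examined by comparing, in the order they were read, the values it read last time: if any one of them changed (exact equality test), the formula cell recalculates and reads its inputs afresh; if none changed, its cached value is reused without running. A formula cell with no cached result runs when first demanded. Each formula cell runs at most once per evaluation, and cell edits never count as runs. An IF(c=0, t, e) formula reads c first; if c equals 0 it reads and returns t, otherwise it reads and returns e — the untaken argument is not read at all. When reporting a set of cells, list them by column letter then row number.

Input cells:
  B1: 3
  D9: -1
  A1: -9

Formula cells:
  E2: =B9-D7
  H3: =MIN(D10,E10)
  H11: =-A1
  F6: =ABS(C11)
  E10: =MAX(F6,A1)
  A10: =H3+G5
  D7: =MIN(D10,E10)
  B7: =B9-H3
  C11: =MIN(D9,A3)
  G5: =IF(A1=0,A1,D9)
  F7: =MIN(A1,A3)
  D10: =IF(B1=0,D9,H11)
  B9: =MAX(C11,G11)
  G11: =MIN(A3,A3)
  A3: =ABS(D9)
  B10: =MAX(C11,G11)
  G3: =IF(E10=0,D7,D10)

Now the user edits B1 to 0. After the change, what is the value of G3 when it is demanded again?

G3 now evaluates to -1.

Initial pass — values computed on the first demand:
  A3 = ABS(-1) = 1
  C11 = MIN(-1, 1) = -1
  F6 = ABS(-1) = 1
  E10 = MAX(1, -9) = 1
  H11 = -(-9) = 9
  D10 = IF(B1=0: B1=3 -> else branch H11) = 9
  G3 = IF(E10=0: E10=1 -> else branch D10) = 9

Second demand — change propagation:
  D10: re-runs because B1 3->0; new result -1.
  G3: re-runs because D10 9->-1; new result -1.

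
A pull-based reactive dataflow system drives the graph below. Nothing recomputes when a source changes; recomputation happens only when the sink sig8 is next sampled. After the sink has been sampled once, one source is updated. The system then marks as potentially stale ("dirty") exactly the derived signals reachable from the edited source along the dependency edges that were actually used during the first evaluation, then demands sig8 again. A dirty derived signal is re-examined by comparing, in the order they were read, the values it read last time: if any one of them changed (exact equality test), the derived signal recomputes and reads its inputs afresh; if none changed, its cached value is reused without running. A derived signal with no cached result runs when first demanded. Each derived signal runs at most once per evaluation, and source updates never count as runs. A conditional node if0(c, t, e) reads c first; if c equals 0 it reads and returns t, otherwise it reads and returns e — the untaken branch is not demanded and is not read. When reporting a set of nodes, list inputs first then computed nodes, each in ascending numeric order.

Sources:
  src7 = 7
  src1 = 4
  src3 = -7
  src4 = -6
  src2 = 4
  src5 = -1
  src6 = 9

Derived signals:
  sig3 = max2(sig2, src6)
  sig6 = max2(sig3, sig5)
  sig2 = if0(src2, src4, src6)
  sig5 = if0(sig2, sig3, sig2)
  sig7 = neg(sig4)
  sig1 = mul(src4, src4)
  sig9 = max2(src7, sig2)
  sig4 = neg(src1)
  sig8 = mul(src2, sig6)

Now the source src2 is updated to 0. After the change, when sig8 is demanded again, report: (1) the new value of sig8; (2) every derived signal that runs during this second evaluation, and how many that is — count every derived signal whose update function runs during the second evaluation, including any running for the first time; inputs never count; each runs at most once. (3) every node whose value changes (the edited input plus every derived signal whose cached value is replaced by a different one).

New value of sig8: 0.
Derived signals that run: sig2, sig3, sig5, sig6, sig8 — 5 in total.
Values that change: src2, sig2, sig5, sig8.

First evaluation (everything demanded from the output):
  sig2 = if0(src2=4 -> else branch src6) = 9
  sig3 = max2(9, 9) = 9
  sig5 = if0(sig2=9 -> else branch sig2) = 9
  sig6 = max2(9, 9) = 9
  sig8 = mul(4, 9) = 36

Propagation after the edit:
  sig2: runs — src2 4->0; result -6.
  sig3: runs — sig2 9->-6; result 9 (same value as before).
  sig5: runs — sig2 9->-6; sig2 9->-6; result -6.
  sig6: runs — sig5 9->-6; result 9 (same value as before).
  sig8: runs — src2 4->0; result 0.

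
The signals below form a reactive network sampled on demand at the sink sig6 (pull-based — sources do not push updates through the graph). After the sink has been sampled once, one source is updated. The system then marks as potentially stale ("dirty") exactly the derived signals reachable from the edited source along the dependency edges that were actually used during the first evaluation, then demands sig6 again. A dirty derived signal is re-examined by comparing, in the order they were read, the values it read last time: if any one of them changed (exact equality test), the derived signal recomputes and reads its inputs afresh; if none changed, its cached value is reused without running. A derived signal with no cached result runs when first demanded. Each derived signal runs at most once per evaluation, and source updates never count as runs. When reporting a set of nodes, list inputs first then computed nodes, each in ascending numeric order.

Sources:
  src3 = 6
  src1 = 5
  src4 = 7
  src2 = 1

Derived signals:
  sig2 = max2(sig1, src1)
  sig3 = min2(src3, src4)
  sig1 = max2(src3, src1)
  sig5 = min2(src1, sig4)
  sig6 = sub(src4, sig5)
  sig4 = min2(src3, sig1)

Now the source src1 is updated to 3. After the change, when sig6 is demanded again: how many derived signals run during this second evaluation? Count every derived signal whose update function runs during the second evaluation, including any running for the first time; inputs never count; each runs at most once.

Run set: sig1, sig5, sig6 (3 run).
The important point: at sig4 every value read last time is unchanged, so the dirty flag clears without a run.

Initial pass — values computed on the first demand:
  sig1 = max2(6, 5) = 6
  sig4 = min2(6, 6) = 6
  sig5 = min2(5, 6) = 5
  sig6 = sub(7, 5) = 2

Second demand — change propagation:
  sig1: re-runs because src1 5->3; new result 6 (unchanged).
  sig4: re-examined; everything it read last time is the same (src3 unchanged, sig1 unchanged) — cache 6 kept, no run.
  sig5: re-runs because src1 5->3; new result 3.
  sig6: re-runs because sig5 5->3; new result 4.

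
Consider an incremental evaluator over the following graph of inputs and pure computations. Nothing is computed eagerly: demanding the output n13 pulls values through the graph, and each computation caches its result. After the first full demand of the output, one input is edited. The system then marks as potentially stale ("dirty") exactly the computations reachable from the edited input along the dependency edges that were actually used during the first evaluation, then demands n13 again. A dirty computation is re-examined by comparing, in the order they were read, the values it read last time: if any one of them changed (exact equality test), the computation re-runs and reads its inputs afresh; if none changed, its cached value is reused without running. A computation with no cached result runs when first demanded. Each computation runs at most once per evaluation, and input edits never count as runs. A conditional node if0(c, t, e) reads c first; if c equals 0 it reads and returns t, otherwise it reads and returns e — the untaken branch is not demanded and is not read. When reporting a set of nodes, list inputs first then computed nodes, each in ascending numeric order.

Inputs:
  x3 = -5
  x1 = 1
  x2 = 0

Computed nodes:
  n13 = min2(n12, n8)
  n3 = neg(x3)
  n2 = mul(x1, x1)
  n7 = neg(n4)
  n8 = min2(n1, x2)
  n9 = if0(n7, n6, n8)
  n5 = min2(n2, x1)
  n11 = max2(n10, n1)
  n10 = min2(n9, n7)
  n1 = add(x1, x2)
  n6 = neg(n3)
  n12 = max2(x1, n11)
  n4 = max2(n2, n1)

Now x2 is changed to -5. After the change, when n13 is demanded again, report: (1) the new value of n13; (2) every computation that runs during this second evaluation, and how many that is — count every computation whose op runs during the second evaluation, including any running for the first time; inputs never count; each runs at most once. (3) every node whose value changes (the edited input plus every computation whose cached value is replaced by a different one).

Initial pass — values computed on the first demand:
  n1 = add(1, 0) = 1
  n2 = mul(1, 1) = 1
  n4 = max2(1, 1) = 1
  n7 = neg(1) = -1
  n8 = min2(1, 0) = 0
  n9 = if0(n7=-1 -> else branch n8) = 0
  n10 = min2(0, -1) = -1
  n11 = max2(-1, 1) = 1
  n12 = max2(1, 1) = 1
  n13 = min2(1, 0) = 0

Second demand — change propagation:
  n1: re-runs because x2 0->-5; new result -4.
  n4: re-runs because n1 1->-4; new result 1 (unchanged).
  n7: re-examined; everything it read last time is the same (n4 unchanged) — cache -1 kept, no run.
  n8: re-runs because n1 1->-4; x2 0->-5; new result -5.
  n9: re-runs because n8 0->-5; new result -5.
  n10: re-runs because n9 0->-5; new result -5.
  n11: re-runs because n10 -1->-5; n1 1->-4; new result -4.
  n12: re-runs because n11 1->-4; new result 1 (unchanged).
  n13: re-runs because n8 0->-5; new result -5.

The important point: at n7 every value read last time is unchanged, so the dirty flag clears without a run.

n13 now evaluates to -5.
Run set: n1, n4, n8, n9, n10, n11, n12, n13 (8 run).
Changed values: x2, n1, n8, n9, n10, n11, n13.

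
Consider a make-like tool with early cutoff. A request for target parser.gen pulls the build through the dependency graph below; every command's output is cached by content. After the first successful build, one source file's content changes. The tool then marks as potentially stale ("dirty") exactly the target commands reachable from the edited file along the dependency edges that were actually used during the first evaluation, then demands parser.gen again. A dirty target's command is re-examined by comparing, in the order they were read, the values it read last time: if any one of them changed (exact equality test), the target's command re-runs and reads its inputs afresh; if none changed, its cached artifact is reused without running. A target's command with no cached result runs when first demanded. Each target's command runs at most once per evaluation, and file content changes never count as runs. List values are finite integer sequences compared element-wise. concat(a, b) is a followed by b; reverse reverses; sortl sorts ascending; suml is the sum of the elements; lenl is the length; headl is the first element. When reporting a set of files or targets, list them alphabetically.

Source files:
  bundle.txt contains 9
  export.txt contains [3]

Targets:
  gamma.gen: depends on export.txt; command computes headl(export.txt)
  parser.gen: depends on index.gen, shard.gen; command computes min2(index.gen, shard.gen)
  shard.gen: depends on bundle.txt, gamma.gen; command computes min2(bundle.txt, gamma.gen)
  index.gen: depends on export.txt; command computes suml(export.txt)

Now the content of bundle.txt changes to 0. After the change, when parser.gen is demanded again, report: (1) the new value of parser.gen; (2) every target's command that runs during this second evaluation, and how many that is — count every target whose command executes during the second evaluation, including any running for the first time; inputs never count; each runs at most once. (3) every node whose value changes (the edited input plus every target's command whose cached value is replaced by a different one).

Demanding parser.gen again yields 0.
2 target commands run: parser.gen, shard.gen.
The nodes whose values change: bundle.txt, parser.gen, shard.gen.

First demand of the output computes:
  gamma.gen = headl([3]) = 3
  index.gen = suml([3]) = 3
  shard.gen = min2(9, 3) = 3
  parser.gen = min2(3, 3) = 3

After the edit, cleaning proceeds:
  shard.gen: a read changed (bundle.txt 9->0) — executes, giving 0.
  parser.gen: a read changed (shard.gen 3->0) — executes, giving 0.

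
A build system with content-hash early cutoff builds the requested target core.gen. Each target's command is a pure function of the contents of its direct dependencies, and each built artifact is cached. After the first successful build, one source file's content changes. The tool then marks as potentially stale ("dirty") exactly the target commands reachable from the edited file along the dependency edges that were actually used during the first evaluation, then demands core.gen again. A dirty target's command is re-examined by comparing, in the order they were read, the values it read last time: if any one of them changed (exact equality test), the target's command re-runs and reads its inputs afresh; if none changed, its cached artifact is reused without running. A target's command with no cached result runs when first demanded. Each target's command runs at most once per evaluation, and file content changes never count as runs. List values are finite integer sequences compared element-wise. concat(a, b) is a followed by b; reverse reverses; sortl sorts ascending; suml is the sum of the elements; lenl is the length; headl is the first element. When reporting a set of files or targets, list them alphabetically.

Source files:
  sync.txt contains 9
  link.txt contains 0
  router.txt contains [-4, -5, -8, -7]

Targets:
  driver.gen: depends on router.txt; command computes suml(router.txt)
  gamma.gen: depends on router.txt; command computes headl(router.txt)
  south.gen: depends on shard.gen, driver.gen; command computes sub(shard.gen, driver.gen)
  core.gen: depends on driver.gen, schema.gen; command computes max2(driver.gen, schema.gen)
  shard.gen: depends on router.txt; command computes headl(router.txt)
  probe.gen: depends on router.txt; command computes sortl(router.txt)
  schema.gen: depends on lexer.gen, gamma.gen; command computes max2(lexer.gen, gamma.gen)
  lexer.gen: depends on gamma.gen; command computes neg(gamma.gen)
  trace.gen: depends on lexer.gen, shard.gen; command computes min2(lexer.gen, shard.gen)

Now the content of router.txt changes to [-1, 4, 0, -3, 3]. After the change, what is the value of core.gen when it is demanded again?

New value of core.gen: 3.

First evaluation (everything demanded from the output):
  driver.gen = suml([-4, -5, -8, -7]) = -24
  gamma.gen = headl([-4, -5, -8, -7]) = -4
  lexer.gen = neg(-4) = 4
  schema.gen = max2(4, -4) = 4
  core.gen = max2(-24, 4) = 4

Propagation after the edit:
  driver.gen: runs — router.txt [-4, -5, -8, -7]->[-1, 4, 0, -3, 3]; result 3.
  gamma.gen: runs — router.txt [-4, -5, -8, -7]->[-1, 4, 0, -3, 3]; result -1.
  lexer.gen: runs — gamma.gen -4->-1; result 1.
  schema.gen: runs — lexer.gen 4->1; gamma.gen -4->-1; result 1.
  core.gen: runs — driver.gen -24->3; schema.gen 4->1; result 3.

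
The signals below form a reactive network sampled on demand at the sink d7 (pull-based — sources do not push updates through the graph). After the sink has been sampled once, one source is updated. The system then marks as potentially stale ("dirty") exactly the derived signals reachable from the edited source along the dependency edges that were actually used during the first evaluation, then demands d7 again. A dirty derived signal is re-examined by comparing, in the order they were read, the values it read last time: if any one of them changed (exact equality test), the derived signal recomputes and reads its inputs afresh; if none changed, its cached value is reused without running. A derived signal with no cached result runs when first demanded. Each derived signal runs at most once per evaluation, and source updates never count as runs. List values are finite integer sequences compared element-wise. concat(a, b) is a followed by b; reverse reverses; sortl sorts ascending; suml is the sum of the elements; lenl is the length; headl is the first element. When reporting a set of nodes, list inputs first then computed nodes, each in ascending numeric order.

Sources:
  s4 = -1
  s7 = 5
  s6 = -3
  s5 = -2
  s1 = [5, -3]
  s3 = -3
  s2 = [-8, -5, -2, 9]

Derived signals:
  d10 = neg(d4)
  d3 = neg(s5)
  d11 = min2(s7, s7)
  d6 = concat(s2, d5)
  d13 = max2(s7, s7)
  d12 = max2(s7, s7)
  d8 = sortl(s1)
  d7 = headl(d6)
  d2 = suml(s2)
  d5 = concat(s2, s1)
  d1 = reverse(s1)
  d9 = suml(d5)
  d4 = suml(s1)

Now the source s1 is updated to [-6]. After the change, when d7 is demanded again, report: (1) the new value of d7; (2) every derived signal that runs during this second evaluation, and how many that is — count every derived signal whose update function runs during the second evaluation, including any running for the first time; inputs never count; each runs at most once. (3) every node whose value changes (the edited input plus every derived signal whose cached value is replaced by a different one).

d7 now evaluates to -8.
Run set: d5, d6, d7 (3 run).
Changed values: s1, d5, d6.

Initial pass — values computed on the first demand:
  d5 = concat([-8, -5, -2, 9], [5, -3]) = [-8, -5, -2, 9, 5, -3]
  d6 = concat([-8, -5, -2, 9], [-8, -5, -2, 9, 5, -3]) = [-8, -5, -2, 9, -8, -5, -2, 9, 5, -3]
  d7 = headl([-8, -5, -2, 9, -8, -5, -2, 9, 5, -3]) = -8

Second demand — change propagation:
  d5: re-runs because s1 [5, -3]->[-6]; new result [-8, -5, -2, 9, -6].
  d6: re-runs because d5 [-8, -5, -2, 9, 5, -3]->[-8, -5, -2, 9, -6]; new result [-8, -5, -2, 9, -8, -5, -2, 9, -6].
  d7: re-runs because d6 [-8, -5, -2, 9, -8, -5, -2, 9, 5, -3]->[-8, -5, -2, 9, -8, -5, -2, 9, -6]; new result -8 (unchanged).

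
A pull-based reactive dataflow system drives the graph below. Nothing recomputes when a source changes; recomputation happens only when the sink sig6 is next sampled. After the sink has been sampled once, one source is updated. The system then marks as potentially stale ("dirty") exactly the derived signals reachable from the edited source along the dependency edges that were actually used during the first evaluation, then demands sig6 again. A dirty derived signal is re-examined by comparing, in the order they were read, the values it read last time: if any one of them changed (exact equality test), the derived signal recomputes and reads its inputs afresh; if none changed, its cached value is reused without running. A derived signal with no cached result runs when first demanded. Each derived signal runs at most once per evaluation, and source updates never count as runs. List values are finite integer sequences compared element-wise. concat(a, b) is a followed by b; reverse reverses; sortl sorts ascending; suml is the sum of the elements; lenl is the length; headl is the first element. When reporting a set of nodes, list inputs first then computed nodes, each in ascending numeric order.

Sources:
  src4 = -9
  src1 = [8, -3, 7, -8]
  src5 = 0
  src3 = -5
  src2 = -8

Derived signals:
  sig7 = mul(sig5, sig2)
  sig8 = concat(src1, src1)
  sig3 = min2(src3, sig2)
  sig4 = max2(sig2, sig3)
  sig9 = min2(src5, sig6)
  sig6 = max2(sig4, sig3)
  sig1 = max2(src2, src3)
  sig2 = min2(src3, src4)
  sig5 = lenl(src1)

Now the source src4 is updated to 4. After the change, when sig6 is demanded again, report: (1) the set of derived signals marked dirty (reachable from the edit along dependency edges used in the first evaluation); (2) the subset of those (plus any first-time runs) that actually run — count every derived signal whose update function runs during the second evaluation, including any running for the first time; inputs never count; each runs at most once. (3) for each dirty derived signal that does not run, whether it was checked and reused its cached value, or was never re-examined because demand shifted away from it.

Marked dirty: sig2, sig3, sig4, sig6.
Derived signals that run: sig2, sig3, sig4, sig6 — 4 in total.
Every dirty derived signal ran.

First evaluation (everything demanded from the output):
  sig2 = min2(-5, -9) = -9
  sig3 = min2(-5, -9) = -9
  sig4 = max2(-9, -9) = -9
  sig6 = max2(-9, -9) = -9

Propagation after the edit:
  sig2: runs — src4 -9->4; result -5.
  sig3: runs — sig2 -9->-5; result -5.
  sig4: runs — sig2 -9->-5; sig3 -9->-5; result -5.
  sig6: runs — sig4 -9->-5; sig3 -9->-5; result -5.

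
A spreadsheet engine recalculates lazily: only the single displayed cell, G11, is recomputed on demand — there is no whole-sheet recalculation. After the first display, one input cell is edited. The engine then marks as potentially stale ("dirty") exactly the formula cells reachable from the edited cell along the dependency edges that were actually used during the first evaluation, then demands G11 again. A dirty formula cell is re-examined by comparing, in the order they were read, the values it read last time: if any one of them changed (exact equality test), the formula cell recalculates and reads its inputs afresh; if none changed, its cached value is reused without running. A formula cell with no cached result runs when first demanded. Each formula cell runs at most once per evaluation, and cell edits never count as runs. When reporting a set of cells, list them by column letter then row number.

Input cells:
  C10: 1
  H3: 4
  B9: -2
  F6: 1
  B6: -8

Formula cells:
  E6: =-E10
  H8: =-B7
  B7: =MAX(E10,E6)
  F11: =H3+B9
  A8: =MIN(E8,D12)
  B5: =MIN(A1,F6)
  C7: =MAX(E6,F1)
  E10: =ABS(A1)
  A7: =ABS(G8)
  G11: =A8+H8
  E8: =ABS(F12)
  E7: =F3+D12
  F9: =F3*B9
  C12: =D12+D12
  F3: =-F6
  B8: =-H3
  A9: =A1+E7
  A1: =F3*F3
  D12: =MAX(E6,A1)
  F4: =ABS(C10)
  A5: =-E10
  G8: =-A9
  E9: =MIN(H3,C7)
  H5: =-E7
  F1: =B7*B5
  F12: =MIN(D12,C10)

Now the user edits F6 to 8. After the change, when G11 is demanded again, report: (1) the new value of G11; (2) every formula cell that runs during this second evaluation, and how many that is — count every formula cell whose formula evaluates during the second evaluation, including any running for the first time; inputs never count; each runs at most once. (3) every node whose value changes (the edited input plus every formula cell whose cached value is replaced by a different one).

New value of G11: -63.
Formula cells that run: A1, A8, B7, D12, E6, E10, F3, F12, G11, H8 — 10 in total.
Values that change: A1, B7, D12, E6, E10, F3, F6, G11, H8.
Key observation: the cutoff stops propagation at E8 — its inputs' values are unchanged, so it reuses its cache.

First evaluation (everything demanded from the output):
  F3 = -(1) = -1
  A1 = -1 * -1 = 1
  E10 = ABS(1) = 1
  E6 = -(1) = -1
  B7 = MAX(1, -1) = 1
  D12 = MAX(-1, 1) = 1
  F12 = MIN(1, 1) = 1
  E8 = ABS(1) = 1
  A8 = MIN(1, 1) = 1
  H8 = -(1) = -1
  G11 = 1 + -1 = 0

Propagation after the edit:
  F3: runs — F6 1->8; result -8.
  A1: runs — F3 -1->-8; F3 -1->-8; result 64.
  E10: runs — A1 1->64; result 64.
  E6: runs — E10 1->64; result -64.
  B7: runs — E10 1->64; E6 -1->-64; result 64.
  D12: runs — E6 -1->-64; A1 1->64; result 64.
  F12: runs — D12 1->64; result 1 (same value as before).
  E8: checked — values it read are unchanged (F12 unchanged); reused cached 1 without running.
  A8: runs — D12 1->64; result 1 (same value as before).
  H8: runs — B7 1->64; result -64.
  G11: runs — H8 -1->-64; result -63.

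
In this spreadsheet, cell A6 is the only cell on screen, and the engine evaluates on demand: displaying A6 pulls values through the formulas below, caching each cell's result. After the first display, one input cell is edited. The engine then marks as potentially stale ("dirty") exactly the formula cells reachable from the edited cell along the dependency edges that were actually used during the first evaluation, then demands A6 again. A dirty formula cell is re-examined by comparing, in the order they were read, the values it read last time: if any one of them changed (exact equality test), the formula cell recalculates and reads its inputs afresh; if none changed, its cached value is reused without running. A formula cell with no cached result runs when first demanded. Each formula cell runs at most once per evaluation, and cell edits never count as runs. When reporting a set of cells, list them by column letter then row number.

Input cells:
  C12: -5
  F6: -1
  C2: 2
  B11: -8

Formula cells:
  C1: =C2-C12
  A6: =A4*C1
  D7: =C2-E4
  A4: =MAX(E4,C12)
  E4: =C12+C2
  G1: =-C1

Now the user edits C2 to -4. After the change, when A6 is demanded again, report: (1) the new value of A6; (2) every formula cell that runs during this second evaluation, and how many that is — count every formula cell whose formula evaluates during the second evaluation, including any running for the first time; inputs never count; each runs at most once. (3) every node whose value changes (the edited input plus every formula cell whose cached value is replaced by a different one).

Initial pass — values computed on the first demand:
  C1 = 2 - -5 = 7
  E4 = -5 + 2 = -3
  A4 = MAX(-3, -5) = -3
  A6 = -3 * 7 = -21

Second demand — change propagation:
  C1: re-runs because C2 2->-4; new result 1.
  E4: re-runs because C2 2->-4; new result -9.
  A4: re-runs because E4 -3->-9; new result -5.
  A6: re-runs because A4 -3->-5; C1 7->1; new result -5.

A6 now evaluates to -5.
Run set: A4, A6, C1, E4 (4 run).
Changed values: A4, A6, C1, C2, E4.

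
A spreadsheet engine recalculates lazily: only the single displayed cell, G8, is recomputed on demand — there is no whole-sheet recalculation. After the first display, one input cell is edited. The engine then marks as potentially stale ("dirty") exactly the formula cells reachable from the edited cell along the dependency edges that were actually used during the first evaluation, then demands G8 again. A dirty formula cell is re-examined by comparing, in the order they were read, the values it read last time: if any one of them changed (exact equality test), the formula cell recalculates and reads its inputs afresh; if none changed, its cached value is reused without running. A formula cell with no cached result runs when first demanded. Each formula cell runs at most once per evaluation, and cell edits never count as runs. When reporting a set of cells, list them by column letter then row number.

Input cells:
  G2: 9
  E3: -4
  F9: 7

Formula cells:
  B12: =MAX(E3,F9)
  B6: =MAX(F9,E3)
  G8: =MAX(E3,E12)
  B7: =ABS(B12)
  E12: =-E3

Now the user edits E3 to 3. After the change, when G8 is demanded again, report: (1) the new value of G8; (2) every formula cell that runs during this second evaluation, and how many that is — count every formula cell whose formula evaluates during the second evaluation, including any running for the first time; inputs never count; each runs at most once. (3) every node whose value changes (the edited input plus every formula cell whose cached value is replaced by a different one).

First evaluation (everything demanded from the output):
  E12 = -(-4) = 4
  G8 = MAX(-4, 4) = 4

Propagation after the edit:
  E12: runs — E3 -4->3; result -3.
  G8: runs — E3 -4->3; E12 4->-3; result 3.

New value of G8: 3.
Formula cells that run: E12, G8 — 2 in total.
Values that change: E3, E12, G8.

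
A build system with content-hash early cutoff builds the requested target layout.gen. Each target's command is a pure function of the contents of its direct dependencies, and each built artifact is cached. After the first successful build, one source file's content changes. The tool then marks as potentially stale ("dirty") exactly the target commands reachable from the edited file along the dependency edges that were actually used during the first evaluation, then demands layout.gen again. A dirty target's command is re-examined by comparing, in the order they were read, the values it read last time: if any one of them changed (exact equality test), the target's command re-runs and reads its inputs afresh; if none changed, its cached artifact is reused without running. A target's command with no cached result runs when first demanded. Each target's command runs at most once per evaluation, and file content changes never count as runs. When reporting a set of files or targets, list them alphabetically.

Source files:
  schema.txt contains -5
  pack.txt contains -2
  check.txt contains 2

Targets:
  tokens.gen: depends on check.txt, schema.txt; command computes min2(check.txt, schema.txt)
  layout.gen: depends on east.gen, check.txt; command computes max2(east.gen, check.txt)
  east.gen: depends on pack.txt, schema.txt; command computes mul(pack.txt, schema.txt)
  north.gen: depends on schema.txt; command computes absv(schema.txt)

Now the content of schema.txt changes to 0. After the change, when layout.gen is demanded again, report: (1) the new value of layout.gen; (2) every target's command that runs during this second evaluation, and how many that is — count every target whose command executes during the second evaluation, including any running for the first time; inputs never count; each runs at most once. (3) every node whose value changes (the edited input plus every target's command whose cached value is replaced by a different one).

First evaluation (everything demanded from the output):
  east.gen = mul(-2, -5) = 10
  layout.gen = max2(10, 2) = 10

Propagation after the edit:
  east.gen: runs — schema.txt -5->0; result 0.
  layout.gen: runs — east.gen 10->0; result 2.

New value of layout.gen: 2.
Target commands that run: east.gen, layout.gen — 2 in total.
Values that change: east.gen, layout.gen, schema.txt.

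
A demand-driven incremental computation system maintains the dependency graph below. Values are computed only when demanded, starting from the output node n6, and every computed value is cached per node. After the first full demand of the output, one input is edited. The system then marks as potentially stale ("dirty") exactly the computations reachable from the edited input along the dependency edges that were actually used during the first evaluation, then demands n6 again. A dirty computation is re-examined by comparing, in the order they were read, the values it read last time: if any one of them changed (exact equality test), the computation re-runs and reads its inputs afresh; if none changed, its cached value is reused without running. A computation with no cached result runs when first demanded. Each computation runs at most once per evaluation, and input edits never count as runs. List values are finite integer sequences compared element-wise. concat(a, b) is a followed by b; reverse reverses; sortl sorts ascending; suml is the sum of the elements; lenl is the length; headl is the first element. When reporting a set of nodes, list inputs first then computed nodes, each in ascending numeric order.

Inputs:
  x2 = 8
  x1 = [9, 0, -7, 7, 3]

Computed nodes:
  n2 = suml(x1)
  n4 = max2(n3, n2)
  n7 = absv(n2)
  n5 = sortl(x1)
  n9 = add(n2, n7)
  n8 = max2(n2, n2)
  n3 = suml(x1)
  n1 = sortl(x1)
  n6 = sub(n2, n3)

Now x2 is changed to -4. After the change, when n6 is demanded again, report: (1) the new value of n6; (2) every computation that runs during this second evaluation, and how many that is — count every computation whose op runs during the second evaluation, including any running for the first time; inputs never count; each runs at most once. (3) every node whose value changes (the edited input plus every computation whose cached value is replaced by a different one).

New value of n6: 0.
Computations that run: none — 0 in total.
Values that change: x2.
Key observation: x2 is never demanded by the output, so the edit triggers no recomputation at all.

First evaluation (everything demanded from the output):
  n2 = suml([9, 0, -7, 7, 3]) = 12
  n3 = suml([9, 0, -7, 7, 3]) = 12
  n6 = sub(12, 12) = 0

Propagation after the edit:
  x2 feeds no computation that the output demands — nothing is marked dirty and nothing runs.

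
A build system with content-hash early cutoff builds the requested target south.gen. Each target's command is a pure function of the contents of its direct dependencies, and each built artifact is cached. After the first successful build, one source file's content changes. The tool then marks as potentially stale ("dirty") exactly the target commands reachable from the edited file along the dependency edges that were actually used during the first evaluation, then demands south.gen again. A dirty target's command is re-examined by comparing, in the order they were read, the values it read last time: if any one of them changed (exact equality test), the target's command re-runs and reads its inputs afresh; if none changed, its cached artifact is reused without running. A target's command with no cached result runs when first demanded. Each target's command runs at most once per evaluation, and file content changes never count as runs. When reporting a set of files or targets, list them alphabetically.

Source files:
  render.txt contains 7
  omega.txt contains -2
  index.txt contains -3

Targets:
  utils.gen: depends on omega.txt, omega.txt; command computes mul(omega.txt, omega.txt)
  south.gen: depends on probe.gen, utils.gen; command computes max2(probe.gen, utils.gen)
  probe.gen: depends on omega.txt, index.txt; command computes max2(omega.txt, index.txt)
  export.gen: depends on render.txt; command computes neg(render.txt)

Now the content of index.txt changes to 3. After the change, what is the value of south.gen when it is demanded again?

New value of south.gen: 4.

First evaluation (everything demanded from the output):
  probe.gen = max2(-2, -3) = -2
  utils.gen = mul(-2, -2) = 4
  south.gen = max2(-2, 4) = 4

Propagation after the edit:
  probe.gen: runs — index.txt -3->3; result 3.
  south.gen: runs — probe.gen -2->3; result 4 (same value as before).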